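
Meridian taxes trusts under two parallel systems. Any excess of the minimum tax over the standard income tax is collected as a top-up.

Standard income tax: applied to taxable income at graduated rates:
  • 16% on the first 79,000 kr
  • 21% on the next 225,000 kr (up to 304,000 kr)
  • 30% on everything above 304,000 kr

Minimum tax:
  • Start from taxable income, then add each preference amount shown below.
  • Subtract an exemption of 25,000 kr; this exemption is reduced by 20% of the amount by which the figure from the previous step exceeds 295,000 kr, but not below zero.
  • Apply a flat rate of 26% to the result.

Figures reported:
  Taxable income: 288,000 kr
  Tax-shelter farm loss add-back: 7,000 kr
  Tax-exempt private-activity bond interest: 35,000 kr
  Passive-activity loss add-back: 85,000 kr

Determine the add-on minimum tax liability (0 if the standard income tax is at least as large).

51,110 kr

Minimum tax:
  Adjusted income: 288,000 kr + 7,000 kr + 35,000 kr + 85,000 kr = 415,000 kr
  Exemption: 25,000 kr − 20% × (415,000 kr − 295,000 kr) = 25,000 kr − 24,000 kr = 1,000 kr
  Base: 415,000 kr − 1,000 kr = 414,000 kr
  414,000 kr × 26% = 107,640 kr

Standard income tax:
  79,000 kr × 16% = 12,640 kr
  209,000 kr × 21% = 43,890 kr
  → 56,530 kr

Excess of minimum tax over standard income tax: 107,640 kr − 56,530 kr = 51,110 kr.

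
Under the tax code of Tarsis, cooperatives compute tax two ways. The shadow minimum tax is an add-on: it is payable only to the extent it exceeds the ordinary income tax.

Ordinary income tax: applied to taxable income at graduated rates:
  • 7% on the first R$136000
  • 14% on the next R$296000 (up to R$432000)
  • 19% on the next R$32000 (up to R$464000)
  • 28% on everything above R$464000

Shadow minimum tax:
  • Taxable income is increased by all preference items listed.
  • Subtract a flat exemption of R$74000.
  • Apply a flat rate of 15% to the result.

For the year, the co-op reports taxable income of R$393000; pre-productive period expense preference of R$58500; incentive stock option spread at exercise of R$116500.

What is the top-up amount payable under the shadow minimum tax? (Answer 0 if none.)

Ordinary income tax:
  R$136000 × 7% = R$9520
  R$257000 × 14% = R$35980
  → R$45500

Shadow minimum tax:
  Adjusted income: R$393000 + R$58500 + R$116500 = R$568000
  Less exemption R$74000 → base R$494000
  R$494000 × 15% = R$74100

Excess of shadow minimum tax over ordinary income tax: R$74100 − R$45500 = R$28600.

R$28600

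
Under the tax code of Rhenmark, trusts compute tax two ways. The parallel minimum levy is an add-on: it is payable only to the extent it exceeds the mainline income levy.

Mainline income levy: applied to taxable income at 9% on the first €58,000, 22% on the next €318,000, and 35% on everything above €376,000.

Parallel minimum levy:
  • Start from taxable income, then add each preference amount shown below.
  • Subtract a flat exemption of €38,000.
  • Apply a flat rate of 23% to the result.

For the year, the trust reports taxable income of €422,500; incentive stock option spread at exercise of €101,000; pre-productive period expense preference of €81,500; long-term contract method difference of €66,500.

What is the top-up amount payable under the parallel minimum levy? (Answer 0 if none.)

€54,250

Mainline income levy:
  €58,000 × 9% = €5,220
  €318,000 × 22% = €69,960
  €46,500 × 35% = €16,275
  → €91,455

Parallel minimum levy:
  Adjusted income: €422,500 + €101,000 + €81,500 + €66,500 = €671,500
  Less exemption €38,000 → base €633,500
  €633,500 × 23% = €145,705

Excess of parallel minimum levy over mainline income levy: €145,705 − €91,455 = €54,250.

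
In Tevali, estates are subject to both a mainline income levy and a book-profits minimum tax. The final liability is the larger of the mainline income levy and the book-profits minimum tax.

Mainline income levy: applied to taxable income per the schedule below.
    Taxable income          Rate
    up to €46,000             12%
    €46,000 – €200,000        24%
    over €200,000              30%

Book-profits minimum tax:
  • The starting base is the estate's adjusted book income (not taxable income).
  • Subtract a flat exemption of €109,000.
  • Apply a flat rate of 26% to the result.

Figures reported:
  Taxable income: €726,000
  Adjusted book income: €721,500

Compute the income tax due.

Book-profits minimum tax:
  Base (adjusted book income): €721,500
  Less exemption €109,000 → base €612,500
  €612,500 × 26% = €159,250

Mainline income levy:
  €46,000 × 12% = €5,520
  €154,000 × 24% = €36,960
  €526,000 × 30% = €157,800
  → €200,280

€200,280 > €159,250, so the mainline income levy governs.

€200,280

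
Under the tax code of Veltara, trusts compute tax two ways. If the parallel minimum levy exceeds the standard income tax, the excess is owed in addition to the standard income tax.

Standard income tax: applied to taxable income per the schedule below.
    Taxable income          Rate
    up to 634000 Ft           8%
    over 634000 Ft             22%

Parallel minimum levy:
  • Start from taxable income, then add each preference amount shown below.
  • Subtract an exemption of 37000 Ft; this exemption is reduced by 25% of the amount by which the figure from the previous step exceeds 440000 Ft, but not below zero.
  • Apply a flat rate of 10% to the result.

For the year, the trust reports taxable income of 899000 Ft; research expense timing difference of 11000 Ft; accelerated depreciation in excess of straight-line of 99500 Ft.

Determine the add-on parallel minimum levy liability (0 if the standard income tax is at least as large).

0 Ft

Parallel minimum levy:
  Adjusted income: 899000 Ft + 11000 Ft + 99500 Ft = 1009500 Ft
  Exemption: 25% × (1009500 Ft − 440000 Ft) = 142375 Ft ≥ 37000 Ft, so the exemption is fully phased out
  Base: 1009500 Ft − 0 Ft = 1009500 Ft
  1009500 Ft × 10% = 100950 Ft

Standard income tax:
  634000 Ft × 8% = 50720 Ft
  265000 Ft × 22% = 58300 Ft
  → 109020 Ft

100950 Ft ≤ 109020 Ft, so no add-on is due.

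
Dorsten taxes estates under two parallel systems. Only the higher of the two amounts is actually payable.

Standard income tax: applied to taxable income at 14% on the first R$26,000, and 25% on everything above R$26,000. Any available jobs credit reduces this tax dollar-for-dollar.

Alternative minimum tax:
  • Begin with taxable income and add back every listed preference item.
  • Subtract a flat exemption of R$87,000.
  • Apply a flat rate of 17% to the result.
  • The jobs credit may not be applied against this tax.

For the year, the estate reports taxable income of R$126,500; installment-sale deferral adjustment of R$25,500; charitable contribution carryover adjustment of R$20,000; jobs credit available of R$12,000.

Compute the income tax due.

R$16,765

Alternative minimum tax:
  Adjusted income: R$126,500 + R$25,500 + R$20,000 = R$172,000
  Less exemption R$87,000 → base R$85,000
  R$85,000 × 17% = R$14,450

Standard income tax:
  R$26,000 × 14% = R$3,640
  R$100,500 × 25% = R$25,125
  → R$28,765
  Less jobs credit R$12,000 → R$16,765

R$16,765 > R$14,450, so the standard income tax governs.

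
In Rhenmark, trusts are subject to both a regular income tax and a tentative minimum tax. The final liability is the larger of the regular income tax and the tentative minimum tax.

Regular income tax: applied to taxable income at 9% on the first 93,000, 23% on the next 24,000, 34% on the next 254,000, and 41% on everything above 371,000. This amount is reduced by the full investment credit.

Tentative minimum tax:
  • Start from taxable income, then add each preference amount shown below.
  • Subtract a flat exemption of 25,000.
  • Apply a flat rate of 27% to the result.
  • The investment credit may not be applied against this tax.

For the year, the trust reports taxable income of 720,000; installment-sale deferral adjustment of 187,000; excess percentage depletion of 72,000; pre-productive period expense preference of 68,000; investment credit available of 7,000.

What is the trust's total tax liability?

275,940

Tentative minimum tax:
  Adjusted income: 720,000 + 187,000 + 72,000 + 68,000 = 1,047,000
  Less exemption 25,000 → base 1,022,000
  1,022,000 × 27% = 275,940

Regular income tax:
  93,000 × 9% = 8,370
  24,000 × 23% = 5,520
  254,000 × 34% = 86,360
  349,000 × 41% = 143,090
  → 243,340
  Less investment credit 7,000 → 236,340

275,940 > 236,340, so the tentative minimum tax is the binding amount.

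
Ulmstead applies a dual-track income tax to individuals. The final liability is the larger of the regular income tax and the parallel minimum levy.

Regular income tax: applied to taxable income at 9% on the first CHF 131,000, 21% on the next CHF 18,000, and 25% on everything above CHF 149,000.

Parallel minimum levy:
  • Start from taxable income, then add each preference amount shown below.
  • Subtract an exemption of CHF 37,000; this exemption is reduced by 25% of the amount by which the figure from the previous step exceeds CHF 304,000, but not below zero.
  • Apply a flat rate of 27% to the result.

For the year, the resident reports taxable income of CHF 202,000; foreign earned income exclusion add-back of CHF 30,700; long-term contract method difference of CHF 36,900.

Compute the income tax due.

Regular income tax:
  CHF 131,000 × 9% = CHF 11,790
  CHF 18,000 × 21% = CHF 3,780
  CHF 53,000 × 25% = CHF 13,250
  → CHF 28,820

Parallel minimum levy:
  Adjusted income: CHF 202,000 + CHF 30,700 + CHF 36,900 = CHF 269,600
  Exemption: CHF 269,600 ≤ CHF 304,000, so full CHF 37,000 applies
  Base: CHF 269,600 − CHF 37,000 = CHF 232,600
  CHF 232,600 × 27% = CHF 62,802

CHF 62,802 > CHF 28,820, so the parallel minimum levy is the binding amount.

CHF 62,802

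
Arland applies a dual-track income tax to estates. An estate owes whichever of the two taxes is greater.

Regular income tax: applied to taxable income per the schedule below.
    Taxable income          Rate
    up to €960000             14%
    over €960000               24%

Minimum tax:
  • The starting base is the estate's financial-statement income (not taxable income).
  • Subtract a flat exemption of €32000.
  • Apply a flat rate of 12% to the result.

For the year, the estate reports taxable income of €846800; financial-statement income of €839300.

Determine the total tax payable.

Minimum tax:
  Base (financial-statement income): €839300
  Less exemption €32000 → base €807300
  €807300 × 12% = €96876

Regular income tax:
  €846800 × 14% = €118552

€118552 > €96876, so the regular income tax governs.

€118552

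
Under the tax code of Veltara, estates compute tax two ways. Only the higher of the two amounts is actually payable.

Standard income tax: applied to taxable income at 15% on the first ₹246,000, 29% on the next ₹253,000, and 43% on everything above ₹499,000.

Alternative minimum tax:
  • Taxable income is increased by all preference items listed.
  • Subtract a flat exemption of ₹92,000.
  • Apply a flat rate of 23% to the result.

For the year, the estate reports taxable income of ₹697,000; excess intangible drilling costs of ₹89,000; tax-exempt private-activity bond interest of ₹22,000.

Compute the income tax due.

Alternative minimum tax:
  Adjusted income: ₹697,000 + ₹89,000 + ₹22,000 = ₹808,000
  Less exemption ₹92,000 → base ₹716,000
  ₹716,000 × 23% = ₹164,680

Standard income tax:
  ₹246,000 × 15% = ₹36,900
  ₹253,000 × 29% = ₹73,370
  ₹198,000 × 43% = ₹85,140
  → ₹195,410

₹195,410 > ₹164,680, so the standard income tax governs.

₹195,410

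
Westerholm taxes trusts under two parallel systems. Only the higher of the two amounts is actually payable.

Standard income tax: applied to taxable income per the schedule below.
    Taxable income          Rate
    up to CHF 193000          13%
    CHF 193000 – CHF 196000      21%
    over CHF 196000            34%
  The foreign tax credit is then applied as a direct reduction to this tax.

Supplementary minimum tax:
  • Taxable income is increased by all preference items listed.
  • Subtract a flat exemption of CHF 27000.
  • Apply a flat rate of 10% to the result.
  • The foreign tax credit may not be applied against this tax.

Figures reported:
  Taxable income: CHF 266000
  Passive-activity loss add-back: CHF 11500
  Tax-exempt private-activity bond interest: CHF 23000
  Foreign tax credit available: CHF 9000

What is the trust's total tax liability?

Standard income tax:
  CHF 193000 × 13% = CHF 25090
  CHF 3000 × 21% = CHF 630
  CHF 70000 × 34% = CHF 23800
  → CHF 49520
  Less foreign tax credit CHF 9000 → CHF 40520

Supplementary minimum tax:
  Adjusted income: CHF 266000 + CHF 11500 + CHF 23000 = CHF 300500
  Less exemption CHF 27000 → base CHF 273500
  CHF 273500 × 10% = CHF 27350

CHF 40520 > CHF 27350, so the standard income tax governs.

CHF 40520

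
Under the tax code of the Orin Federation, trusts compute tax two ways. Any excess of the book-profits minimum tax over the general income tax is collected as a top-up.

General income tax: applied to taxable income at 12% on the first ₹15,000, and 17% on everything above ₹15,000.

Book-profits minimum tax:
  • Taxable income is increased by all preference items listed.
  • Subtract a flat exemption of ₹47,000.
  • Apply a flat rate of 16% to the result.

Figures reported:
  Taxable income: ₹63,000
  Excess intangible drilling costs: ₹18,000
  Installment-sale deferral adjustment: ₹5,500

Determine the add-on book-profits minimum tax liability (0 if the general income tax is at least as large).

₹0

Book-profits minimum tax:
  Adjusted income: ₹63,000 + ₹18,000 + ₹5,500 = ₹86,500
  Less exemption ₹47,000 → base ₹39,500
  ₹39,500 × 16% = ₹6,320

General income tax:
  ₹15,000 × 12% = ₹1,800
  ₹48,000 × 17% = ₹8,160
  → ₹9,960

₹6,320 ≤ ₹9,960, so no add-on is due.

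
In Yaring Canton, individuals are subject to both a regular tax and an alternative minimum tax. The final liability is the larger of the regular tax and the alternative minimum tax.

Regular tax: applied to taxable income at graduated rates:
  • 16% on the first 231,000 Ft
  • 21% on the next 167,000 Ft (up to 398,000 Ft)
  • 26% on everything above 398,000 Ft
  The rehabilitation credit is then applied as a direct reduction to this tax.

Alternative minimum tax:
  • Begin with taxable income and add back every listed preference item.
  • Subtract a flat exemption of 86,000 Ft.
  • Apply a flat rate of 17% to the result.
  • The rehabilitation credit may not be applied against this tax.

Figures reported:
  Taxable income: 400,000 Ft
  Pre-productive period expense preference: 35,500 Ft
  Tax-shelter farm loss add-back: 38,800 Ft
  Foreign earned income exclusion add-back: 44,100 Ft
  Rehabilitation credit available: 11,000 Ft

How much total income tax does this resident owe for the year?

73,508 Ft

Regular tax:
  231,000 Ft × 16% = 36,960 Ft
  167,000 Ft × 21% = 35,070 Ft
  2,000 Ft × 26% = 520 Ft
  → 72,550 Ft
  Less rehabilitation credit 11,000 Ft → 61,550 Ft

Alternative minimum tax:
  Adjusted income: 400,000 Ft + 35,500 Ft + 38,800 Ft + 44,100 Ft = 518,400 Ft
  Less exemption 86,000 Ft → base 432,400 Ft
  432,400 Ft × 17% = 73,508 Ft

73,508 Ft > 61,550 Ft, so the alternative minimum tax is the binding amount.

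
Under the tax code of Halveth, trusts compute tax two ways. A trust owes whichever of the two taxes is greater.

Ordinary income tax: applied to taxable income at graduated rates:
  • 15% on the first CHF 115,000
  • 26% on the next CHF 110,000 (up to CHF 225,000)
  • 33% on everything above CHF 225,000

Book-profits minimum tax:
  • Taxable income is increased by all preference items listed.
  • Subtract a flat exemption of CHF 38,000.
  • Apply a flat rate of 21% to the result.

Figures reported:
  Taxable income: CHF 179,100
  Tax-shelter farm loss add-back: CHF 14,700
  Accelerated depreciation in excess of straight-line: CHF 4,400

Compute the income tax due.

Book-profits minimum tax:
  Adjusted income: CHF 179,100 + CHF 14,700 + CHF 4,400 = CHF 198,200
  Less exemption CHF 38,000 → base CHF 160,200
  CHF 160,200 × 21% = CHF 33,642

Ordinary income tax:
  CHF 115,000 × 15% = CHF 17,250
  CHF 64,100 × 26% = CHF 16,666
  → CHF 33,916

CHF 33,916 > CHF 33,642, so the ordinary income tax governs.

CHF 33,916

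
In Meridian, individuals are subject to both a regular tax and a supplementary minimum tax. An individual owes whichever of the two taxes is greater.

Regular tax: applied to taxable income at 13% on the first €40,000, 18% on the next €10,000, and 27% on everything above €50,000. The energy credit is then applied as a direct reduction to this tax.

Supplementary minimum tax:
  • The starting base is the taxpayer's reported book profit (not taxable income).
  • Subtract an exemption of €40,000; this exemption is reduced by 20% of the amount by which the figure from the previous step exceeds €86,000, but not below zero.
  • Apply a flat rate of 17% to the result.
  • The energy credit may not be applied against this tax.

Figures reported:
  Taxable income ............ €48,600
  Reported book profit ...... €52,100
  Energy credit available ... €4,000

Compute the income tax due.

€2,748

Supplementary minimum tax:
  Base (reported book profit): €52,100
  Exemption: €52,100 ≤ €86,000, so full €40,000 applies
  Base: €52,100 − €40,000 = €12,100
  €12,100 × 17% = €2,057

Regular tax:
  €40,000 × 13% = €5,200
  €8,600 × 18% = €1,548
  → €6,748
  Less energy credit €4,000 → €2,748

€2,748 > €2,057, so the regular tax governs.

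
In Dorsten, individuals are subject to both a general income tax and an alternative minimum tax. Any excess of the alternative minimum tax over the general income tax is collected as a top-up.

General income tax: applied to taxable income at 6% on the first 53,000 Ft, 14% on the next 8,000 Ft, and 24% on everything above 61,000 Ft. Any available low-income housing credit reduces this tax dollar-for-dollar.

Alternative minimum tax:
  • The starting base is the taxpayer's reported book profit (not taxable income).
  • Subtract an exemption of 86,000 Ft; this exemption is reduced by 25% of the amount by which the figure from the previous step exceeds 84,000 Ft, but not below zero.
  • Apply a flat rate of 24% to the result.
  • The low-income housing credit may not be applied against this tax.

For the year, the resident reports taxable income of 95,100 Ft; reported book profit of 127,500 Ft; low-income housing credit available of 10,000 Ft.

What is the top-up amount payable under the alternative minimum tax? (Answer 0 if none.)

10,086 Ft

Alternative minimum tax:
  Base (reported book profit): 127,500 Ft
  Exemption: 86,000 Ft − 25% × (127,500 Ft − 84,000 Ft) = 86,000 Ft − 10,875 Ft = 75,125 Ft
  Base: 127,500 Ft − 75,125 Ft = 52,375 Ft
  52,375 Ft × 24% = 12,570 Ft

General income tax:
  53,000 Ft × 6% = 3,180 Ft
  8,000 Ft × 14% = 1,120 Ft
  34,100 Ft × 24% = 8,184 Ft
  → 12,484 Ft
  Less low-income housing credit 10,000 Ft → 2,484 Ft

Excess of alternative minimum tax over general income tax: 12,570 Ft − 2,484 Ft = 10,086 Ft.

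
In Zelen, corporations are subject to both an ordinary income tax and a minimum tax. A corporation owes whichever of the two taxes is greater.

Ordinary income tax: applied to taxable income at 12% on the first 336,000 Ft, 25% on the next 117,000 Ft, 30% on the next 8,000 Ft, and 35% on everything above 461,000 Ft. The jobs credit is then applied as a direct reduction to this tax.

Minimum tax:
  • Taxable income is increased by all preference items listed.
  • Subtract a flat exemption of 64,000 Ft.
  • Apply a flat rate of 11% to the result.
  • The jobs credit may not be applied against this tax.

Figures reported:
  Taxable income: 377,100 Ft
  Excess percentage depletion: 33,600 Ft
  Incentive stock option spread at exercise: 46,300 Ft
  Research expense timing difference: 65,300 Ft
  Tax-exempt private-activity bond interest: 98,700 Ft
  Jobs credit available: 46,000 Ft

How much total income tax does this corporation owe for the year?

Minimum tax:
  Adjusted income: 377,100 Ft + 33,600 Ft + 46,300 Ft + 65,300 Ft + 98,700 Ft = 621,000 Ft
  Less exemption 64,000 Ft → base 557,000 Ft
  557,000 Ft × 11% = 61,270 Ft

Ordinary income tax:
  336,000 Ft × 12% = 40,320 Ft
  41,100 Ft × 25% = 10,275 Ft
  → 50,595 Ft
  Less jobs credit 46,000 Ft → 4,595 Ft

61,270 Ft > 4,595 Ft, so the minimum tax is the binding amount.

61,270 Ft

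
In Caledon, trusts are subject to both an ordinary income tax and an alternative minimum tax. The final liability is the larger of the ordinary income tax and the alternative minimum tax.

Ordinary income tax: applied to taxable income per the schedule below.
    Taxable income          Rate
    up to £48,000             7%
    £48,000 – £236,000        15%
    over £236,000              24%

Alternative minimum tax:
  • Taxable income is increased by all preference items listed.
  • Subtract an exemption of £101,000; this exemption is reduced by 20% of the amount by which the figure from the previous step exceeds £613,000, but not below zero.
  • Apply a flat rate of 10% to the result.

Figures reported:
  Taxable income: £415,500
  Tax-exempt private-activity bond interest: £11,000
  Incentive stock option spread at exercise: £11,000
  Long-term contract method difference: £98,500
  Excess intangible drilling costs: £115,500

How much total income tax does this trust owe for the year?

£74,640

Ordinary income tax:
  £48,000 × 7% = £3,360
  £188,000 × 15% = £28,200
  £179,500 × 24% = £43,080
  → £74,640

Alternative minimum tax:
  Adjusted income: £415,500 + £11,000 + £11,000 + £98,500 + £115,500 = £651,500
  Exemption: £101,000 − 20% × (£651,500 − £613,000) = £101,000 − £7,700 = £93,300
  Base: £651,500 − £93,300 = £558,200
  £558,200 × 10% = £55,820

£74,640 > £55,820, so the ordinary income tax governs.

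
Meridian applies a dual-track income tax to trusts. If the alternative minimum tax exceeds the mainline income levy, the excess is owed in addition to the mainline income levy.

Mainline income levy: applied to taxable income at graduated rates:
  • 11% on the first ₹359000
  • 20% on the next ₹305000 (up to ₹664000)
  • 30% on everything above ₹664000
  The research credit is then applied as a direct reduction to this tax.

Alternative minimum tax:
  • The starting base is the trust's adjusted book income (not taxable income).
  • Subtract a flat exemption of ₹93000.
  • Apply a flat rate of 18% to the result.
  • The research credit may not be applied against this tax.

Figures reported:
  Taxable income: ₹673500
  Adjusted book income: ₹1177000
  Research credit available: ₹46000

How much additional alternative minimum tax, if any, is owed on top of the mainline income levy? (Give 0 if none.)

Alternative minimum tax:
  Base (adjusted book income): ₹1177000
  Less exemption ₹93000 → base ₹1084000
  ₹1084000 × 18% = ₹195120

Mainline income levy:
  ₹359000 × 11% = ₹39490
  ₹305000 × 20% = ₹61000
  ₹9500 × 30% = ₹2850
  → ₹103340
  Less research credit ₹46000 → ₹57340

Excess of alternative minimum tax over mainline income levy: ₹195120 − ₹57340 = ₹137780.

₹137780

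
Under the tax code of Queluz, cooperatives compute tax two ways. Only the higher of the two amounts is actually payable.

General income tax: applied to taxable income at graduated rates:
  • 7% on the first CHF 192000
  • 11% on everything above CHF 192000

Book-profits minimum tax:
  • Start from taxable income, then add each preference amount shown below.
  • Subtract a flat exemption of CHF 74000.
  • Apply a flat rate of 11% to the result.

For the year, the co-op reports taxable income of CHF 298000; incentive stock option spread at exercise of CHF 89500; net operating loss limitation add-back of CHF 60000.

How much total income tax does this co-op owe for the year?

CHF 41085

General income tax:
  CHF 192000 × 7% = CHF 13440
  CHF 106000 × 11% = CHF 11660
  → CHF 25100

Book-profits minimum tax:
  Adjusted income: CHF 298000 + CHF 89500 + CHF 60000 = CHF 447500
  Less exemption CHF 74000 → base CHF 373500
  CHF 373500 × 11% = CHF 41085

CHF 41085 > CHF 25100, so the book-profits minimum tax is the binding amount.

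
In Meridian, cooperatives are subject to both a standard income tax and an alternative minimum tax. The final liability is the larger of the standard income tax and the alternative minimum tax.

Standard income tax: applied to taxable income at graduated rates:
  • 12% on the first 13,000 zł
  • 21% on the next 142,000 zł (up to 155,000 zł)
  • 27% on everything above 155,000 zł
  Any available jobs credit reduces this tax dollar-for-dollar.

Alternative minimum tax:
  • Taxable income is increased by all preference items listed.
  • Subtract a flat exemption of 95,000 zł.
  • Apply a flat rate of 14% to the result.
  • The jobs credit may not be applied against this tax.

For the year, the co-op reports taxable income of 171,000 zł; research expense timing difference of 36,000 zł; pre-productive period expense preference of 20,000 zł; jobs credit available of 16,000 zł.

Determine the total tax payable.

19,700 zł

Alternative minimum tax:
  Adjusted income: 171,000 zł + 36,000 zł + 20,000 zł = 227,000 zł
  Less exemption 95,000 zł → base 132,000 zł
  132,000 zł × 14% = 18,480 zł

Standard income tax:
  13,000 zł × 12% = 1,560 zł
  142,000 zł × 21% = 29,820 zł
  16,000 zł × 27% = 4,320 zł
  → 35,700 zł
  Less jobs credit 16,000 zł → 19,700 zł

19,700 zł > 18,480 zł, so the standard income tax governs.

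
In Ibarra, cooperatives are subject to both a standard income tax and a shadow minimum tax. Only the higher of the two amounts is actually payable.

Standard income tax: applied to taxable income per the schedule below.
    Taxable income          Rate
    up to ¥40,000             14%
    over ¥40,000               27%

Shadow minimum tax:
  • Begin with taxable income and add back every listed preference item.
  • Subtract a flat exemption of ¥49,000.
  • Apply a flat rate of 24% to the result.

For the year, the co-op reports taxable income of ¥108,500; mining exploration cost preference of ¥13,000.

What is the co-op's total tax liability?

¥24,095

Shadow minimum tax:
  Adjusted income: ¥108,500 + ¥13,000 = ¥121,500
  Less exemption ¥49,000 → base ¥72,500
  ¥72,500 × 24% = ¥17,400

Standard income tax:
  ¥40,000 × 14% = ¥5,600
  ¥68,500 × 27% = ¥18,495
  → ¥24,095

¥24,095 > ¥17,400, so the standard income tax governs.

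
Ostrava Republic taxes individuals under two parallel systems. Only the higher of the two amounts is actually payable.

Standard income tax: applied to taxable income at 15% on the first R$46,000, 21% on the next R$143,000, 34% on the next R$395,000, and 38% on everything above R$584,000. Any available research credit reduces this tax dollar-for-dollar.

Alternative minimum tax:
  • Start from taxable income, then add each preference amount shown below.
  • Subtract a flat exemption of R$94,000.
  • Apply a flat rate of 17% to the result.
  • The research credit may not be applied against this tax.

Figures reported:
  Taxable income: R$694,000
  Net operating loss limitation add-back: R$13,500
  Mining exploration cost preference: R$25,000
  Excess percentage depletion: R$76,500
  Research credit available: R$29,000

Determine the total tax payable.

R$184,030

Standard income tax:
  R$46,000 × 15% = R$6,900
  R$143,000 × 21% = R$30,030
  R$395,000 × 34% = R$134,300
  R$110,000 × 38% = R$41,800
  → R$213,030
  Less research credit R$29,000 → R$184,030

Alternative minimum tax:
  Adjusted income: R$694,000 + R$13,500 + R$25,000 + R$76,500 = R$809,000
  Less exemption R$94,000 → base R$715,000
  R$715,000 × 17% = R$121,550

R$184,030 > R$121,550, so the standard income tax governs.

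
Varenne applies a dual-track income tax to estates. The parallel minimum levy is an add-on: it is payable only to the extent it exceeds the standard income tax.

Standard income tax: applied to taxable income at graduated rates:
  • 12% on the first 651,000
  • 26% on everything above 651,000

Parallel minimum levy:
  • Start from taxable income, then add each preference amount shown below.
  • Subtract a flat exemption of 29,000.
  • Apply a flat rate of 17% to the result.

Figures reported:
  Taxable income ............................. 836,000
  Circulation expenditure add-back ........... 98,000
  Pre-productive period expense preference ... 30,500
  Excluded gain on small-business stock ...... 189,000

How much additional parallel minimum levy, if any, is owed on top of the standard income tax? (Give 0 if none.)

64,945

Parallel minimum levy:
  Adjusted income: 836,000 + 98,000 + 30,500 + 189,000 = 1,153,500
  Less exemption 29,000 → base 1,124,500
  1,124,500 × 17% = 191,165

Standard income tax:
  651,000 × 12% = 78,120
  185,000 × 26% = 48,100
  → 126,220

Excess of parallel minimum levy over standard income tax: 191,165 − 126,220 = 64,945.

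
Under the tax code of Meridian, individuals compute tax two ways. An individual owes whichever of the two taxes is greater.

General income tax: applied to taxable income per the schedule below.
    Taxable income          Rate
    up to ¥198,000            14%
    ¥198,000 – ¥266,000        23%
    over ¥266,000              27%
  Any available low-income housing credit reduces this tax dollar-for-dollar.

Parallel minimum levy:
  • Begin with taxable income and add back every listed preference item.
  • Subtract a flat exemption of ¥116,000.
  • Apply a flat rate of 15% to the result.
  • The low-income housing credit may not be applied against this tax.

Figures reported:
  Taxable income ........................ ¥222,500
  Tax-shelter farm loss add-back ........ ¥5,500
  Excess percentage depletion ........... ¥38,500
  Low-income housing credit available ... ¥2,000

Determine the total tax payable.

¥31,355

General income tax:
  ¥198,000 × 14% = ¥27,720
  ¥24,500 × 23% = ¥5,635
  → ¥33,355
  Less low-income housing credit ¥2,000 → ¥31,355

Parallel minimum levy:
  Adjusted income: ¥222,500 + ¥5,500 + ¥38,500 = ¥266,500
  Less exemption ¥116,000 → base ¥150,500
  ¥150,500 × 15% = ¥22,575

¥31,355 > ¥22,575, so the general income tax governs.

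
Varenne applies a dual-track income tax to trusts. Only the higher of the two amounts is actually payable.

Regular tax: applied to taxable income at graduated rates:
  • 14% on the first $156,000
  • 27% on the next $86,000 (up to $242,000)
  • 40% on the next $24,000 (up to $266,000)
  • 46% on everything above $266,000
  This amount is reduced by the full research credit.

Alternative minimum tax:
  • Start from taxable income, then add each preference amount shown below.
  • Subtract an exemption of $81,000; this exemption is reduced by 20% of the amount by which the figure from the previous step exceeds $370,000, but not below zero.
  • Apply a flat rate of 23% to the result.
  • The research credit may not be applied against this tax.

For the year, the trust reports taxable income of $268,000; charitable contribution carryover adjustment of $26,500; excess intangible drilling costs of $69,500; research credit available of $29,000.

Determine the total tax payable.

$65,090

Regular tax:
  $156,000 × 14% = $21,840
  $86,000 × 27% = $23,220
  $24,000 × 40% = $9,600
  $2,000 × 46% = $920
  → $55,580
  Less research credit $29,000 → $26,580

Alternative minimum tax:
  Adjusted income: $268,000 + $26,500 + $69,500 = $364,000
  Exemption: $364,000 ≤ $370,000, so full $81,000 applies
  Base: $364,000 − $81,000 = $283,000
  $283,000 × 23% = $65,090

$65,090 > $26,580, so the alternative minimum tax is the binding amount.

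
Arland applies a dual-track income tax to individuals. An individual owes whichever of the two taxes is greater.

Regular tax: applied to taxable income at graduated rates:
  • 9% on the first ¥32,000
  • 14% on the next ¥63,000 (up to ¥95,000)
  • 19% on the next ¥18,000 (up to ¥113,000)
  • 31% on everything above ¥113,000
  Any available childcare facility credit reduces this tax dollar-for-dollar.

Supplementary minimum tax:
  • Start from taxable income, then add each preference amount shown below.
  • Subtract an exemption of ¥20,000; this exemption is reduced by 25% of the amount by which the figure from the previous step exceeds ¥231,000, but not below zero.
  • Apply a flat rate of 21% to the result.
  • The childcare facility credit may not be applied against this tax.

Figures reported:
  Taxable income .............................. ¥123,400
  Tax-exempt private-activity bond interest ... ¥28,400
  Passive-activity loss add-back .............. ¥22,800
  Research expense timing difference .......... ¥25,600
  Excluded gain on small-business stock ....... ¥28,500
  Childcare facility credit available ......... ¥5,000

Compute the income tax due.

Regular tax:
  ¥32,000 × 9% = ¥2,880
  ¥63,000 × 14% = ¥8,820
  ¥18,000 × 19% = ¥3,420
  ¥10,400 × 31% = ¥3,224
  → ¥18,344
  Less childcare facility credit ¥5,000 → ¥13,344

Supplementary minimum tax:
  Adjusted income: ¥123,400 + ¥28,400 + ¥22,800 + ¥25,600 + ¥28,500 = ¥228,700
  Exemption: ¥228,700 ≤ ¥231,000, so full ¥20,000 applies
  Base: ¥228,700 − ¥20,000 = ¥208,700
  ¥208,700 × 21% = ¥43,827

¥43,827 > ¥13,344, so the supplementary minimum tax is the binding amount.

¥43,827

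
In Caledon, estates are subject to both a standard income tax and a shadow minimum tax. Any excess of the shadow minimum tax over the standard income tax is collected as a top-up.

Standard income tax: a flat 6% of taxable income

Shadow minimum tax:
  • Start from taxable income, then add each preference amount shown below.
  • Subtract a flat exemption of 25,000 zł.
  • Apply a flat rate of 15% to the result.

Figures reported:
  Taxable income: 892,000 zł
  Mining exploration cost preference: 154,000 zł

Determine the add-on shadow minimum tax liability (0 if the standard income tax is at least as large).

Shadow minimum tax:
  Adjusted income: 892,000 zł + 154,000 zł = 1,046,000 zł
  Less exemption 25,000 zł → base 1,021,000 zł
  1,021,000 zł × 15% = 153,150 zł

Standard income tax:
  892,000 zł × 6% = 53,520 zł

Excess of shadow minimum tax over standard income tax: 153,150 zł − 53,520 zł = 99,630 zł.

99,630 zł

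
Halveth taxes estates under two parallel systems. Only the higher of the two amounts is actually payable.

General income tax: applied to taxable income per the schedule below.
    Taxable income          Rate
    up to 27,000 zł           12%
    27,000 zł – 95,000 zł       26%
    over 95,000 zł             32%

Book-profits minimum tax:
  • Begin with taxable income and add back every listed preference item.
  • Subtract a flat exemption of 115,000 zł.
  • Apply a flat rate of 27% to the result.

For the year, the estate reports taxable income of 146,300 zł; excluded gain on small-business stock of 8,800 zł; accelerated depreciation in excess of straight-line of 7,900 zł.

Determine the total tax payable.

General income tax:
  27,000 zł × 12% = 3,240 zł
  68,000 zł × 26% = 17,680 zł
  51,300 zł × 32% = 16,416 zł
  → 37,336 zł

Book-profits minimum tax:
  Adjusted income: 146,300 zł + 8,800 zł + 7,900 zł = 163,000 zł
  Less exemption 115,000 zł → base 48,000 zł
  48,000 zł × 27% = 12,960 zł

37,336 zł > 12,960 zł, so the general income tax governs.

37,336 zł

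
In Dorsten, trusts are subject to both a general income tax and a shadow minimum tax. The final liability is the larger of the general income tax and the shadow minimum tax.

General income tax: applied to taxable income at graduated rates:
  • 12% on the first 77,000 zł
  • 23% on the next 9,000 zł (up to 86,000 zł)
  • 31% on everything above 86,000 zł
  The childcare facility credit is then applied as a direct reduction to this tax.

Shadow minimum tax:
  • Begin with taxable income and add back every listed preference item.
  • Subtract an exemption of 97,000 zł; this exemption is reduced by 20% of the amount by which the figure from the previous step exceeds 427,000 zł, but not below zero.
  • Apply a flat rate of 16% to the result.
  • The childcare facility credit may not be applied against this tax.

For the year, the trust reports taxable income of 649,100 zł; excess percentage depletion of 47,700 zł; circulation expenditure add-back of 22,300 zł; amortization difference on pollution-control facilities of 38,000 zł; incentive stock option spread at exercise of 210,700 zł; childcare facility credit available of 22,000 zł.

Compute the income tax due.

General income tax:
  77,000 zł × 12% = 9,240 zł
  9,000 zł × 23% = 2,070 zł
  563,100 zł × 31% = 174,561 zł
  → 185,871 zł
  Less childcare facility credit 22,000 zł → 163,871 zł

Shadow minimum tax:
  Adjusted income: 649,100 zł + 47,700 zł + 22,300 zł + 38,000 zł + 210,700 zł = 967,800 zł
  Exemption: 20% × (967,800 zł − 427,000 zł) = 108,160 zł ≥ 97,000 zł, so the exemption is fully phased out
  Base: 967,800 zł − 0 zł = 967,800 zł
  967,800 zł × 16% = 154,848 zł

163,871 zł > 154,848 zł, so the general income tax governs.

163,871 zł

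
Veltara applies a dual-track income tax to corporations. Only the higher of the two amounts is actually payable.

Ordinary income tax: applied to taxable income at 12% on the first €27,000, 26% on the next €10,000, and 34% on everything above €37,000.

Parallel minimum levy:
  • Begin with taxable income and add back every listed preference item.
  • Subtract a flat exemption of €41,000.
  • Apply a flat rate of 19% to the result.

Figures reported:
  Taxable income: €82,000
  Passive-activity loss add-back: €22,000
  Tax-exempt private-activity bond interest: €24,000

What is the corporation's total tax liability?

€21,140

Parallel minimum levy:
  Adjusted income: €82,000 + €22,000 + €24,000 = €128,000
  Less exemption €41,000 → base €87,000
  €87,000 × 19% = €16,530

Ordinary income tax:
  €27,000 × 12% = €3,240
  €10,000 × 26% = €2,600
  €45,000 × 34% = €15,300
  → €21,140

€21,140 > €16,530, so the ordinary income tax governs.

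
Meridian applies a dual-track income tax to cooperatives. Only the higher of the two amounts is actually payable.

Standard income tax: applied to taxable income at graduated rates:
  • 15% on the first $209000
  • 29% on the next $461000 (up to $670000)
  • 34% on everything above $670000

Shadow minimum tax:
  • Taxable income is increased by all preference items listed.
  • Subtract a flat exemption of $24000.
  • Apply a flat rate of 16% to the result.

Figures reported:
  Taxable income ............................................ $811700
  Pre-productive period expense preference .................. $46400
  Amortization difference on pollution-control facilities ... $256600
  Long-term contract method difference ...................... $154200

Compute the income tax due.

$213218

Shadow minimum tax:
  Adjusted income: $811700 + $46400 + $256600 + $154200 = $1268900
  Less exemption $24000 → base $1244900
  $1244900 × 16% = $199184

Standard income tax:
  $209000 × 15% = $31350
  $461000 × 29% = $133690
  $141700 × 34% = $48178
  → $213218

$213218 > $199184, so the standard income tax governs.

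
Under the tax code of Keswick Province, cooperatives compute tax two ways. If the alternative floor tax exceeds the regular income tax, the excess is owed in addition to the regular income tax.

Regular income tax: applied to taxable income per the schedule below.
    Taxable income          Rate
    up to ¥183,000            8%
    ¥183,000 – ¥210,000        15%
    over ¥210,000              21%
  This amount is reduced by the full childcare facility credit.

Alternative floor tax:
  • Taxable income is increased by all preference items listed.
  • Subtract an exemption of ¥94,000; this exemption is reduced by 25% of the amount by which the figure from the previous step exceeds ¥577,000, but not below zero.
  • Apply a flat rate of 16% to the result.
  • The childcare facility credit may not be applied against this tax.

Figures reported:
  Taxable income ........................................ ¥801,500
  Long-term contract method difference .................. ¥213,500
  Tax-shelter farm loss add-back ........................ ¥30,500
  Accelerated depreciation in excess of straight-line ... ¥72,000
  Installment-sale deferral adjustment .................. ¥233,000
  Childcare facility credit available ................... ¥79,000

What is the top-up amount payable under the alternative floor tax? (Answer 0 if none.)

Alternative floor tax:
  Adjusted income: ¥801,500 + ¥213,500 + ¥30,500 + ¥72,000 + ¥233,000 = ¥1,350,500
  Exemption: 25% × (¥1,350,500 − ¥577,000) = ¥193,375 ≥ ¥94,000, so the exemption is fully phased out
  Base: ¥1,350,500 − ¥0 = ¥1,350,500
  ¥1,350,500 × 16% = ¥216,080

Regular income tax:
  ¥183,000 × 8% = ¥14,640
  ¥27,000 × 15% = ¥4,050
  ¥591,500 × 21% = ¥124,215
  → ¥142,905
  Less childcare facility credit ¥79,000 → ¥63,905

Excess of alternative floor tax over regular income tax: ¥216,080 − ¥63,905 = ¥152,175.

¥152,175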